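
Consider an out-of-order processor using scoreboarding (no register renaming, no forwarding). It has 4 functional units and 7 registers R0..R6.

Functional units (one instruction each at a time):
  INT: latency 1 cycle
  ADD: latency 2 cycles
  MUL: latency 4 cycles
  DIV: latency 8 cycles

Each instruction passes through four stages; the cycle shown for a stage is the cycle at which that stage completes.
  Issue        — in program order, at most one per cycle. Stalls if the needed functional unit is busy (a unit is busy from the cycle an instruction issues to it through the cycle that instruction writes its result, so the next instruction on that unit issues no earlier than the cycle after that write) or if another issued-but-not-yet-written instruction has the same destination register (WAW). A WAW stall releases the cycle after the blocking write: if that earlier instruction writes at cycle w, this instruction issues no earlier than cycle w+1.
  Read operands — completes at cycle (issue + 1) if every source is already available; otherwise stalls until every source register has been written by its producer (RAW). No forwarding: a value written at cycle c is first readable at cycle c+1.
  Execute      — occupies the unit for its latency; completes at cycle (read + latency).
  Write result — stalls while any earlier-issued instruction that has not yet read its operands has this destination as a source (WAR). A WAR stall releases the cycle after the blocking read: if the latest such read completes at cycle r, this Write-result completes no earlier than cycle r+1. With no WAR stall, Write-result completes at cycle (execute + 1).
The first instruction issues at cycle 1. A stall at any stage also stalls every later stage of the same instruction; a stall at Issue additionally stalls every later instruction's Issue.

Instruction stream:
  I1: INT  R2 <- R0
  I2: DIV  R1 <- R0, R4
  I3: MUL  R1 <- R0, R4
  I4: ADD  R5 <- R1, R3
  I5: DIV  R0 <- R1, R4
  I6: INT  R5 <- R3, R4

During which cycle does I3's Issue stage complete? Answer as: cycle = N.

I1  is:1  ro:2  ex:3  wr:4
I2  is:2  ro:3  ex:11  wr:12
I3  is:13  ro:14  ex:18  wr:19  — WAW R1: wait I2 write@12
I4  is:14  ro:20  ex:22  wr:23  — RAW R1: wait I3 write@19
I5  is:15  ro:20  ex:28  wr:29  — RAW R1: wait I3 write@19
I6  is:24  ro:25  ex:26  wr:27  — WAW R5: wait I4 write@23

cycle = 13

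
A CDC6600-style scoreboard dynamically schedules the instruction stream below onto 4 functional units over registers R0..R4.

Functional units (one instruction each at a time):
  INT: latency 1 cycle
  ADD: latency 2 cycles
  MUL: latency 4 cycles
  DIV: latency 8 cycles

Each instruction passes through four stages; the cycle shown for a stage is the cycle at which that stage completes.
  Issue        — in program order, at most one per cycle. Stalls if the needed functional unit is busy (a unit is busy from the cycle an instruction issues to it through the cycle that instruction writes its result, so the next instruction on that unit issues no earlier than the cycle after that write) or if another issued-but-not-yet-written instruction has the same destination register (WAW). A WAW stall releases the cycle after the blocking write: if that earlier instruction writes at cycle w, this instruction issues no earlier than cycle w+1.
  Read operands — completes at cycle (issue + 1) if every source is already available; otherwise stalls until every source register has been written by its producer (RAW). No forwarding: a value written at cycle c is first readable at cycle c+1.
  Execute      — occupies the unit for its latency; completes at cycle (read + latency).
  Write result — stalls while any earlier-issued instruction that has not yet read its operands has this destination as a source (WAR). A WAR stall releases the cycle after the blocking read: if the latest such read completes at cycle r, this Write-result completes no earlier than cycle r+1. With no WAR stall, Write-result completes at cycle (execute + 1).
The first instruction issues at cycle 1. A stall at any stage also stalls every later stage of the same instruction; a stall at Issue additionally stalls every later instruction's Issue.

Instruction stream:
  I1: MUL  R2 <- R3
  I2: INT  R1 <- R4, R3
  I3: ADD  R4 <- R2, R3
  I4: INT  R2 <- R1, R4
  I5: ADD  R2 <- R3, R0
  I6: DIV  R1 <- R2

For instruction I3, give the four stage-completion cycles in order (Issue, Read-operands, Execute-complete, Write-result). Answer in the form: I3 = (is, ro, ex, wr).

cycle 1: I1 issues→MUL
cycle 2: I1 reads · I2 issues→INT
cycle 3: I2 reads · I3 issues→ADD
cycle 4: I2 exec-done
cycle 5: I2 writes R1
cycle 6: I1 exec-done
cycle 7: I1 writes R2
cycle 8: I3 reads · I4 issues→INT
cycle 10: I3 exec-done
cycle 11: I3 writes R4
cycle 12: I4 reads
cycle 13: I4 exec-done
cycle 14: I4 writes R2
cycle 15: I5 issues→ADD
cycle 16: I5 reads · I6 issues→DIV
cycle 18: I5 exec-done
cycle 19: I5 writes R2
cycle 20: I6 reads
cycle 28: I6 exec-done
cycle 29: I6 writes R1

I3 = (3, 8, 10, 11)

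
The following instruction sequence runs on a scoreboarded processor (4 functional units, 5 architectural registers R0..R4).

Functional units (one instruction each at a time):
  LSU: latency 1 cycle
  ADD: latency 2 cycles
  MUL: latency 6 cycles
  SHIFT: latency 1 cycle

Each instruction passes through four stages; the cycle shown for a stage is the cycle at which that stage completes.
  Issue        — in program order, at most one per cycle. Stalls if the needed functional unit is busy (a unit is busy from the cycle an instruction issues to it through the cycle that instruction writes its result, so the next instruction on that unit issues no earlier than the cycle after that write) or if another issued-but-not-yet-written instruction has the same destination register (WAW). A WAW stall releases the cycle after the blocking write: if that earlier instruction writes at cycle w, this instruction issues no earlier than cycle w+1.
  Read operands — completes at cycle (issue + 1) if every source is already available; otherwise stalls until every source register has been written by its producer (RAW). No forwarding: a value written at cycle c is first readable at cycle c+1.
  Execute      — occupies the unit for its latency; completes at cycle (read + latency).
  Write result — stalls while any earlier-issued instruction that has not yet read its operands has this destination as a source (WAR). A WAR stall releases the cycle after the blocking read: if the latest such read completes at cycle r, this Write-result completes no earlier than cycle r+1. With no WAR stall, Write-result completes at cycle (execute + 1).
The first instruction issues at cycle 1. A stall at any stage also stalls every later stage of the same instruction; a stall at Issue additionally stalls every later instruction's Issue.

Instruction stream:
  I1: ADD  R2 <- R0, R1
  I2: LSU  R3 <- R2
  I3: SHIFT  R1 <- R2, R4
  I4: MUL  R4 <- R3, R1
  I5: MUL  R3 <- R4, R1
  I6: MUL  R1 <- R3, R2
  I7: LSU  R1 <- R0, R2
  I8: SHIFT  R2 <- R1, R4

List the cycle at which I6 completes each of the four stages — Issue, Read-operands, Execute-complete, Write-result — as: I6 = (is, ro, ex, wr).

t=1  I1 dispatched to ADD
t=2  I1 operands ready; I2 dispatched to LSU
t=3  I3 dispatched to SHIFT
t=4  I1 complete; I4 dispatched to MUL
t=5  R2←I1
t=6  I2 operands ready; I3 operands ready
t=7  I2 complete; I3 complete
t=8  R3←I2; R1←I3
t=9  I4 operands ready
t=15  I4 complete
t=16  R4←I4
t=17  I5 dispatched to MUL
t=18  I5 operands ready
t=24  I5 complete
t=25  R3←I5
t=26  I6 dispatched to MUL
t=27  I6 operands ready
t=33  I6 complete
t=34  R1←I6
t=35  I7 dispatched to LSU
t=36  I7 operands ready; I8 dispatched to SHIFT
t=37  I7 complete
t=38  R1←I7
t=39  I8 operands ready
t=40  I8 complete
t=41  R2←I8

I6 = (26, 27, 33, 34)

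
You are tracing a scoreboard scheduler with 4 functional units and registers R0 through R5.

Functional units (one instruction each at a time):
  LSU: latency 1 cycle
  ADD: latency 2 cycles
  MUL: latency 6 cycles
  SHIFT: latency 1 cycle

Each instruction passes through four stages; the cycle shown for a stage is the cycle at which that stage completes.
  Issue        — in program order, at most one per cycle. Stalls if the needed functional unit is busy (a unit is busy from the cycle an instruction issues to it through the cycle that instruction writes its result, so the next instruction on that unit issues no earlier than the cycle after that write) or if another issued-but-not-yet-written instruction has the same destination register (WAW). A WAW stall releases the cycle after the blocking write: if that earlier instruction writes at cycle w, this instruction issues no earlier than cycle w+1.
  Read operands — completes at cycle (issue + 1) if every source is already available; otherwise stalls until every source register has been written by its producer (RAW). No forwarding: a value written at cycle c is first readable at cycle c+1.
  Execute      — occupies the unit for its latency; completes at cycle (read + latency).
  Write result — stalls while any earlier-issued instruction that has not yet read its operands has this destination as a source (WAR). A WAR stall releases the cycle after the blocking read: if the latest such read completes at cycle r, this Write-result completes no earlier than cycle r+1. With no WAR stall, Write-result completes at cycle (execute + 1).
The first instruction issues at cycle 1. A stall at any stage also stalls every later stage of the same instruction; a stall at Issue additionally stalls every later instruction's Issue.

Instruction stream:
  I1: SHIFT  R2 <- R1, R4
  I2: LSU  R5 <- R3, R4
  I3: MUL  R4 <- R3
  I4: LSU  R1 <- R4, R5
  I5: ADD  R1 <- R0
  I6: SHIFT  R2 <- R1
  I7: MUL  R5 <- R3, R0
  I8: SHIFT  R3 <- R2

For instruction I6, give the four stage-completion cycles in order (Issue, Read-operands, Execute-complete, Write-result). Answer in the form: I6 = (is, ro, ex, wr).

c1: I1 issues→SHIFT
c2: I1 reads; I2 issues→LSU
c3: I1 exec-done; I2 reads; I3 issues→MUL
c4: I1 writes R2; I2 exec-done; I3 reads
c5: I2 writes R5
c6: I4 issues→LSU
c10: I3 exec-done
c11: I3 writes R4
c12: I4 reads
c13: I4 exec-done
c14: I4 writes R1
c15: I5 issues→ADD
c16: I5 reads; I6 issues→SHIFT
c17: I7 issues→MUL
c18: I5 exec-done; I7 reads
c19: I5 writes R1
c20: I6 reads
c21: I6 exec-done
c22: I6 writes R2
c23: I8 issues→SHIFT
c24: I7 exec-done; I8 reads
c25: I7 writes R5; I8 exec-done
c26: I8 writes R3

I6 = (16, 20, 21, 22)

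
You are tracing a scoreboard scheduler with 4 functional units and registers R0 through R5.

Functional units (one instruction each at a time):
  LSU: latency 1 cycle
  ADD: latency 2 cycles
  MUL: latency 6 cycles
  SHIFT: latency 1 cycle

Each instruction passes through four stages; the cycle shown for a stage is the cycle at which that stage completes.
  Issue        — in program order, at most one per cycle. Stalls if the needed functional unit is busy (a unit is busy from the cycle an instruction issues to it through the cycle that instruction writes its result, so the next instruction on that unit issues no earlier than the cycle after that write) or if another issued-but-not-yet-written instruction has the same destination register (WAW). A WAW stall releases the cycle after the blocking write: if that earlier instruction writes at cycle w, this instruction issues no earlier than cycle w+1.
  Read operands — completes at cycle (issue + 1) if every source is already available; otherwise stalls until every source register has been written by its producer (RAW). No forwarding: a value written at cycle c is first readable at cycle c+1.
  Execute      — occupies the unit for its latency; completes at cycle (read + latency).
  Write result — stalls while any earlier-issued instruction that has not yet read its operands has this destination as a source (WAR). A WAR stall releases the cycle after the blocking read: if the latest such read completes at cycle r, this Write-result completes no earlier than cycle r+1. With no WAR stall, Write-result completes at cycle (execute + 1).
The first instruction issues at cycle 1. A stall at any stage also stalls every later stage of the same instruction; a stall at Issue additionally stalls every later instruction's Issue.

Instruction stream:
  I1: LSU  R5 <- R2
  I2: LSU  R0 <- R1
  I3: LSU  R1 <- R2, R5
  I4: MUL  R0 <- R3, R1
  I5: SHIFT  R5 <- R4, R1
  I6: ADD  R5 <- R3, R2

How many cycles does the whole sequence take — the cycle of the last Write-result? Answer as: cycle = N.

[1] I1 issues→LSU
[2] I1 reads
[3] I1 exec-done
[4] I1 writes R5
[5] I2 issues→LSU
[6] I2 reads
[7] I2 exec-done
[8] I2 writes R0
[9] I3 issues→LSU
[10] I3 reads; I4 issues→MUL
[11] I3 exec-done; I5 issues→SHIFT
[12] I3 writes R1
[13] I4 reads; I5 reads
[14] I5 exec-done
[15] I5 writes R5
[16] I6 issues→ADD
[17] I6 reads
[19] I4 exec-done; I6 exec-done
[20] I4 writes R0; I6 writes R5

cycle = 20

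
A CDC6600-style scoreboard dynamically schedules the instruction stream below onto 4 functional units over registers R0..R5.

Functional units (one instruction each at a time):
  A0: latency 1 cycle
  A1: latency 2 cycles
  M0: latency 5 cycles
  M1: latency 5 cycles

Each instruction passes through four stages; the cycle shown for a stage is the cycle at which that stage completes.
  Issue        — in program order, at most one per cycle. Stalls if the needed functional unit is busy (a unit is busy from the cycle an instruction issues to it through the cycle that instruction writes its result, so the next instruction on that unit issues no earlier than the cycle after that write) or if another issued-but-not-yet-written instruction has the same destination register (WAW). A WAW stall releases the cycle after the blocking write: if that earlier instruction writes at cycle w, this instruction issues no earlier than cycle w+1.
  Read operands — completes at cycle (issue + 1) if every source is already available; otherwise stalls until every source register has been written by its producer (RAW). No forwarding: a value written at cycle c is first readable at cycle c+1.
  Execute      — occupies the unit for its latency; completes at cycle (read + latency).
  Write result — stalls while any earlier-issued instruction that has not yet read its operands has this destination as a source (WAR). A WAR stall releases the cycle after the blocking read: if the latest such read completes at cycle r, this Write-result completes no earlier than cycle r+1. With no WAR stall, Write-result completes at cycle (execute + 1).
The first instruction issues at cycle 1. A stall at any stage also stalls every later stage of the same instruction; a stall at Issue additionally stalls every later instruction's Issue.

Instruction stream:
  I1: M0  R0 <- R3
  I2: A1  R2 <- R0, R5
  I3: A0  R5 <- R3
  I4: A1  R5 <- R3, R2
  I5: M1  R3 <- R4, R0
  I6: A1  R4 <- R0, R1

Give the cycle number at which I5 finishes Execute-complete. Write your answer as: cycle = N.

cycle = 20

  I1 | 1 | 2 | 7 | 8
  I2 | 2 | 9 | 11 | 12   RAW R0: wait I1 write@8
  I3 | 3 | 4 | 5 | 10   WAR R5: wait I2 read@9
  I4 | 13 | 14 | 16 | 17   struct: A1 busy until I2 writes@12
  I5 | 14 | 15 | 20 | 21
  I6 | 18 | 19 | 21 | 22   struct: A1 busy until I4 writes@17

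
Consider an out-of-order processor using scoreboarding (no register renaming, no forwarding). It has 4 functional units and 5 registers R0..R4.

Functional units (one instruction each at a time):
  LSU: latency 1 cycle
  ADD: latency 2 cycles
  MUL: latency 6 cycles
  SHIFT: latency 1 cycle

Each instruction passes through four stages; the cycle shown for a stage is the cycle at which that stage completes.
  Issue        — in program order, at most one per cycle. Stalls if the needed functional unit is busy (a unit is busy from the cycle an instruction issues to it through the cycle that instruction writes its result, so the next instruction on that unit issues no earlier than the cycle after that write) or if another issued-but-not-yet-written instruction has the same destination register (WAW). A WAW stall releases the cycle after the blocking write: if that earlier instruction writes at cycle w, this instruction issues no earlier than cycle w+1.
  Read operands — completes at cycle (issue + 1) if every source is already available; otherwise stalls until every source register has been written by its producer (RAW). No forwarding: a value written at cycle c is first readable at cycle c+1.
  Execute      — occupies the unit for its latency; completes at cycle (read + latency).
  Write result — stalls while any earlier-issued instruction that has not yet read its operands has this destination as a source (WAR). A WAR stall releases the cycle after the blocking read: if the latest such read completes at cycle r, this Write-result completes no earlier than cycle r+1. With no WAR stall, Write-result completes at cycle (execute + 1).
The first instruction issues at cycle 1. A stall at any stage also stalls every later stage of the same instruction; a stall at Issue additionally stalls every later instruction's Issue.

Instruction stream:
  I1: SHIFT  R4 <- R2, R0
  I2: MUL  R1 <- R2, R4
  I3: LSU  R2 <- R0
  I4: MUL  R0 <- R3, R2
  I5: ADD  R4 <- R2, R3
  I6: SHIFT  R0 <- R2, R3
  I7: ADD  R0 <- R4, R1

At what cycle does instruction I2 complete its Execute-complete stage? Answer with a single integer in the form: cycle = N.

cycle = 11

I1  is:1  ro:2  ex:3  wr:4
I2  is:2  ro:5  ex:11  wr:12  — RAW R4: wait I1 write@4
I3  is:3  ro:4  ex:5  wr:6
I4  is:13  ro:14  ex:20  wr:21  — struct: MUL busy until I2 writes@12
I5  is:14  ro:15  ex:17  wr:18
I6  is:22  ro:23  ex:24  wr:25  — WAW R0: wait I4 write@21
I7  is:26  ro:27  ex:29  wr:30  — WAW R0: wait I6 write@25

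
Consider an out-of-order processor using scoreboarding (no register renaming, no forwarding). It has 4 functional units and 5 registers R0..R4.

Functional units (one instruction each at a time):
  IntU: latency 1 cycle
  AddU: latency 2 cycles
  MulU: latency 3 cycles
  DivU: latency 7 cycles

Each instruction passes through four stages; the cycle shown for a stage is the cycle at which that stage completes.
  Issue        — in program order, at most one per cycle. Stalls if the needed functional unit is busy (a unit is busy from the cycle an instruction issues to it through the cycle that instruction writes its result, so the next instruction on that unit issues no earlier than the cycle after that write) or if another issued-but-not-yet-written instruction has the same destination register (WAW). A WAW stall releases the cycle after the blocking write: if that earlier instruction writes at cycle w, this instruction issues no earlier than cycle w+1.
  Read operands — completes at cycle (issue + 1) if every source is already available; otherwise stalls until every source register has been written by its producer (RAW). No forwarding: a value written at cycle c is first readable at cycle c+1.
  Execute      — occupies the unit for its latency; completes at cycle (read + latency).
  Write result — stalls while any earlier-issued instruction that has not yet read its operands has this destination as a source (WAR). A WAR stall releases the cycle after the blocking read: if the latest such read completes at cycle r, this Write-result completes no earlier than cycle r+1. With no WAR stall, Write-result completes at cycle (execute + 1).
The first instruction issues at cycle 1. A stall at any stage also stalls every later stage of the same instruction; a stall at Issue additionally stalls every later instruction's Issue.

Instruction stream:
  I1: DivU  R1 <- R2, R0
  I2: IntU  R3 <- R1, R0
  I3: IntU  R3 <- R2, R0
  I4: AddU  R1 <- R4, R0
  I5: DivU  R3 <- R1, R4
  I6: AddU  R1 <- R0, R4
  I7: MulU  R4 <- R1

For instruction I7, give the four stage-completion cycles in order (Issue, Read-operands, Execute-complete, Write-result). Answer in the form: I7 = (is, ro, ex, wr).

I1 -> (1, 2, 9, 10)
I2 -> (2, 11, 12, 13)  // RAW R1: wait I1 write@10
I3 -> (14, 15, 16, 17)  // struct: IntU busy until I2 writes@13
I4 -> (15, 16, 18, 19)
I5 -> (18, 20, 27, 28)  // WAW R3: wait I3 write@17, RAW R1: wait I4 write@19
I6 -> (20, 21, 23, 24)  // struct: AddU busy until I4 writes@19
I7 -> (21, 25, 28, 29)  // RAW R1: wait I6 write@24

I7 = (21, 25, 28, 29)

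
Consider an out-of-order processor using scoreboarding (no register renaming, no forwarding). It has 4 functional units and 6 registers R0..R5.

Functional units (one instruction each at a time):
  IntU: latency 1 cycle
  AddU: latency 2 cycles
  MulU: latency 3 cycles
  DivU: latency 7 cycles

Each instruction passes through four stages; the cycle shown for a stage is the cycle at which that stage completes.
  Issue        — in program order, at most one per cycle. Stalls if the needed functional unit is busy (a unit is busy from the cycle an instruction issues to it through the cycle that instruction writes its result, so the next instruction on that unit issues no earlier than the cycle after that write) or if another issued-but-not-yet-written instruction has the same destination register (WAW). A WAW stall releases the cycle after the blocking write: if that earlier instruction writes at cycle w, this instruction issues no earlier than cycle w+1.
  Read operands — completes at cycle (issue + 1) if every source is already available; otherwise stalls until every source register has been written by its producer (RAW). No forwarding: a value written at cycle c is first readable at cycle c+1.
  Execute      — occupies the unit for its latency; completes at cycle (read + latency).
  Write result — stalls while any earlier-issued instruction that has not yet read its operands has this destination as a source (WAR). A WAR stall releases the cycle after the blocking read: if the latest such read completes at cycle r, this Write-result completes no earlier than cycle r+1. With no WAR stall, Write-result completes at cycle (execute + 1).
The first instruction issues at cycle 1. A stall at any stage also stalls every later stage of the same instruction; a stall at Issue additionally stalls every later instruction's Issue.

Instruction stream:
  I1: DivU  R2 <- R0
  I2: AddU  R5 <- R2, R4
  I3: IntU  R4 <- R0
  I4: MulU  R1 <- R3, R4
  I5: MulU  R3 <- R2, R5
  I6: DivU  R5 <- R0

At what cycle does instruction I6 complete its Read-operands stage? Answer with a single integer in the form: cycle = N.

cycle = 20

[1] issue I1 (DivU)
[2] I1 read-ops; issue I2 (AddU)
[3] issue I3 (IntU)
[4] I3 read-ops; issue I4 (MulU)
[5] I3 finished on IntU
[9] I1 finished on DivU
[10] I1→R2
[11] I2 read-ops
[12] I3→R4
[13] I2 finished on AddU; I4 read-ops
[14] I2→R5
[16] I4 finished on MulU
[17] I4→R1
[18] issue I5 (MulU)
[19] I5 read-ops; issue I6 (DivU)
[20] I6 read-ops
[22] I5 finished on MulU
[23] I5→R3
[27] I6 finished on DivU
[28] I6→R5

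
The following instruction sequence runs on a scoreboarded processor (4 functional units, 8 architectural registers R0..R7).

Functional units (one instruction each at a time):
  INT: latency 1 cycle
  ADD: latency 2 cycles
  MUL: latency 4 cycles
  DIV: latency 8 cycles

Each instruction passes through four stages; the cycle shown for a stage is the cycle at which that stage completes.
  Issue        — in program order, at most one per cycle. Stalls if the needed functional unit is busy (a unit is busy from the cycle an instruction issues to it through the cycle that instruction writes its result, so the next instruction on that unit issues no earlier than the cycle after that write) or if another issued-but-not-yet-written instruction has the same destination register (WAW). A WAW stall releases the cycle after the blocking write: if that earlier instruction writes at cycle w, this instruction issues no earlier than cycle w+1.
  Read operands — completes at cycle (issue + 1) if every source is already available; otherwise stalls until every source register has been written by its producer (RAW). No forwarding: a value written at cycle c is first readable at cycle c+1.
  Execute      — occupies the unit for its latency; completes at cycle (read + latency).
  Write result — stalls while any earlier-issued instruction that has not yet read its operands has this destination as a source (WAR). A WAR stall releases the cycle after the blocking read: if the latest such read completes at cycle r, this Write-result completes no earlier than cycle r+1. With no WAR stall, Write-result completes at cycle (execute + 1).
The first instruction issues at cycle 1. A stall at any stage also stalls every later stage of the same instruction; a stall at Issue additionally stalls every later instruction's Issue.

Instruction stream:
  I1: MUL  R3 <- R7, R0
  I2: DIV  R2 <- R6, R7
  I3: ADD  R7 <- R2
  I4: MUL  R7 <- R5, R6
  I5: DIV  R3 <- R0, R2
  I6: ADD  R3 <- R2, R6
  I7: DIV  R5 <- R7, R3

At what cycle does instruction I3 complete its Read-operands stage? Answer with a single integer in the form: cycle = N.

cycle = 13

cycle 1: I1→MUL
cycle 2: I1 RO, I2→DIV
cycle 3: I2 RO, I3→ADD
cycle 6: I1 EX
cycle 7: I1 WR R3
cycle 11: I2 EX
cycle 12: I2 WR R2
cycle 13: I3 RO
cycle 15: I3 EX
cycle 16: I3 WR R7
cycle 17: I4→MUL
cycle 18: I4 RO, I5→DIV
cycle 19: I5 RO
cycle 22: I4 EX
cycle 23: I4 WR R7
cycle 27: I5 EX
cycle 28: I5 WR R3
cycle 29: I6→ADD
cycle 30: I6 RO, I7→DIV
cycle 32: I6 EX
cycle 33: I6 WR R3
cycle 34: I7 RO
cycle 42: I7 EX
cycle 43: I7 WR R5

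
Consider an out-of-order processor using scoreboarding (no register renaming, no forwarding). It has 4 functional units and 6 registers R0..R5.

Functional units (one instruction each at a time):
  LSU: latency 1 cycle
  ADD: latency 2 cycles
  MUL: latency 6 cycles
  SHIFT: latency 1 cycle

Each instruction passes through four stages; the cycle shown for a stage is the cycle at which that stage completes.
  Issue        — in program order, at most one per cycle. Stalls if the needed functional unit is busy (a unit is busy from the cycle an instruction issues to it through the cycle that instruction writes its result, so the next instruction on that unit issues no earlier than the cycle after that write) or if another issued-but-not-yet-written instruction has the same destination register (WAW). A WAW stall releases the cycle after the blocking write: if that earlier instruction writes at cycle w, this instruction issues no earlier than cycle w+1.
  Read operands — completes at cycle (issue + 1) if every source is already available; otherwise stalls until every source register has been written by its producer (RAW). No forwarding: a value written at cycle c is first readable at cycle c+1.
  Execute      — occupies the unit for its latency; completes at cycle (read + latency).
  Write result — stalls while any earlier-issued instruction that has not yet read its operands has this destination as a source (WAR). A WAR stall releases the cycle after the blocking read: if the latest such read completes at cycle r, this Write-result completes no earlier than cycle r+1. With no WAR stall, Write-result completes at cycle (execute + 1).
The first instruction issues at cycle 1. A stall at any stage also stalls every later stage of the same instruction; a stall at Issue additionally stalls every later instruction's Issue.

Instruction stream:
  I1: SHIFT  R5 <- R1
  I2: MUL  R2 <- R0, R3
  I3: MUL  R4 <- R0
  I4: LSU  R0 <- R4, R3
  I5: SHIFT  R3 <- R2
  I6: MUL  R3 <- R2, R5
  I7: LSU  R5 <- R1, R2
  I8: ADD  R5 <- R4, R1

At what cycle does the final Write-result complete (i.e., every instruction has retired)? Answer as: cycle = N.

cycle = 31

[I1] 1/2/3/4
[I2] 2/3/9/10
[I3] 11/12/18/19  (struct: MUL busy until I2 writes@10)
[I4] 12/20/21/22  (RAW R4: wait I3 write@19)
[I5] 13/14/15/21  (WAR R3: wait I4 read@20)
[I6] 22/23/29/30  (WAW R3: wait I5 write@21)
[I7] 23/24/25/26
[I8] 27/28/30/31  (WAW R5: wait I7 write@26)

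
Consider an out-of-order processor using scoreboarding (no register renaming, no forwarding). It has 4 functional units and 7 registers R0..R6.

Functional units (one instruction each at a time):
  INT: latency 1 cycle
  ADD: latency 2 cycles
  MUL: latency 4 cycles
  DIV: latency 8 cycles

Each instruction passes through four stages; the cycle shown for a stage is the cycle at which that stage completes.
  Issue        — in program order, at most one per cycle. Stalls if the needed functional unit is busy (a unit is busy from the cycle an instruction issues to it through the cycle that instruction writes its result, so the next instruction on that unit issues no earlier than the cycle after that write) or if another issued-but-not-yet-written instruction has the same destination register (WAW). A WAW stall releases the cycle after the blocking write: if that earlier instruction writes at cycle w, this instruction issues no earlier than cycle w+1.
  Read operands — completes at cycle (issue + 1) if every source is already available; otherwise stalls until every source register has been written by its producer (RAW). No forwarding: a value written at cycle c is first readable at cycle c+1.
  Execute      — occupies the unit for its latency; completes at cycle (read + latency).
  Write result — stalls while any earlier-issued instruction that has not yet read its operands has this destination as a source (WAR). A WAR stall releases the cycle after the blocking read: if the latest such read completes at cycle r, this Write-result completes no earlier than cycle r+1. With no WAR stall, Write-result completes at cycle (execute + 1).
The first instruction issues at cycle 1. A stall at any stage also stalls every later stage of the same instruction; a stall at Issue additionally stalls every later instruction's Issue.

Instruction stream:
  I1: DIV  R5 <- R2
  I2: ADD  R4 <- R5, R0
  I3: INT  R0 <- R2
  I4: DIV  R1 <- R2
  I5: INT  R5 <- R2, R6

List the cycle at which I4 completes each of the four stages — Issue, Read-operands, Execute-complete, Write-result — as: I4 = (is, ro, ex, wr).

I1: IS=1 RO=2 EX=10 WR=11
I2: IS=2 RO=12 EX=14 WR=15  [RAW R5: wait I1 write@11]
I3: IS=3 RO=4 EX=5 WR=13  [WAR R0: wait I2 read@12]
I4: IS=12 RO=13 EX=21 WR=22  [struct: DIV busy until I1 writes@11]
I5: IS=14 RO=15 EX=16 WR=17  [struct: INT busy until I3 writes@13]

I4 = (12, 13, 21, 22)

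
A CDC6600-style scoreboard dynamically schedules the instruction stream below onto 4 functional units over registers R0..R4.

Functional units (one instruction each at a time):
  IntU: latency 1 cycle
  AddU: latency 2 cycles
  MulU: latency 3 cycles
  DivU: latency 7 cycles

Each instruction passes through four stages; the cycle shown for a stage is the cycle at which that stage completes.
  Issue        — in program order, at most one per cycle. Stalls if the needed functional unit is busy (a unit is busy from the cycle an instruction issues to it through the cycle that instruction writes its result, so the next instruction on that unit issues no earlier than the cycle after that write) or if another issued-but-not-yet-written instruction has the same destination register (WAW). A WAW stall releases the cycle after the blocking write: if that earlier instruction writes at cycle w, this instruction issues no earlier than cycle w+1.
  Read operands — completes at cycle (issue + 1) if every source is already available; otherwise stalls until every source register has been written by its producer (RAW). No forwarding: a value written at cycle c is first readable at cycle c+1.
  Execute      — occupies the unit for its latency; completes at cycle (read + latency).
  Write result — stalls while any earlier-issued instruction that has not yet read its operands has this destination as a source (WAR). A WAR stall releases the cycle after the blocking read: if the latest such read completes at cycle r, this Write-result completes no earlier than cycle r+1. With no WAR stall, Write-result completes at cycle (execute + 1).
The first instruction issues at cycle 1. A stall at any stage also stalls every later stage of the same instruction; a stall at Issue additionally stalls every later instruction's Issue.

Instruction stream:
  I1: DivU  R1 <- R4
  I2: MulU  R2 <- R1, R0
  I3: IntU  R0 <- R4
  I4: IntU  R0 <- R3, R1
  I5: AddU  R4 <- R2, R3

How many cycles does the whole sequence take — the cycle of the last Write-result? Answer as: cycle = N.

cycle = 19

I1  is:1  ro:2  ex:9  wr:10
I2  is:2  ro:11  ex:14  wr:15  — RAW R1: wait I1 write@10
I3  is:3  ro:4  ex:5  wr:12  — WAR R0: wait I2 read@11
I4  is:13  ro:14  ex:15  wr:16  — struct: IntU busy until I3 writes@12
I5  is:14  ro:16  ex:18  wr:19  — RAW R2: wait I2 write@15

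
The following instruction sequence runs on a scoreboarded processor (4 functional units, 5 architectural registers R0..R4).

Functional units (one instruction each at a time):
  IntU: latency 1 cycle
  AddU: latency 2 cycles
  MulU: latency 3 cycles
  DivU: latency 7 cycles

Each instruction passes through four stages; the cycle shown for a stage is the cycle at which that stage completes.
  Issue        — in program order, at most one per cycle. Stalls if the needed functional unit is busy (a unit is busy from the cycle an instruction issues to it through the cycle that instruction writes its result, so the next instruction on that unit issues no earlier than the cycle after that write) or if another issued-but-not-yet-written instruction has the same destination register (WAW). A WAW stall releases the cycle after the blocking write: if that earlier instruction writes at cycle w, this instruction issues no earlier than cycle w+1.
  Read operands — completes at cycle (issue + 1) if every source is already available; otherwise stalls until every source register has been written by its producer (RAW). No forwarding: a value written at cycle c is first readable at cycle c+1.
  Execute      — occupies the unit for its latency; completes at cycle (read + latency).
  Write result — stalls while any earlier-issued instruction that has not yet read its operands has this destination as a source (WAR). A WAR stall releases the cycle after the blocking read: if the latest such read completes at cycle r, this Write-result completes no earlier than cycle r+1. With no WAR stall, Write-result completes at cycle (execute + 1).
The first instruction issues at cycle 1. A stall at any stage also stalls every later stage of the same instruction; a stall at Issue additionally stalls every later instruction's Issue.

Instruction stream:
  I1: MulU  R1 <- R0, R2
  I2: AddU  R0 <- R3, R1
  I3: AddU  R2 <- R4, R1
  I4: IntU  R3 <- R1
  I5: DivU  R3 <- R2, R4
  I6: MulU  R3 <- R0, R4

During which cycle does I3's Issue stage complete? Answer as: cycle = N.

cycle = 11

  I1 | 1 | 2 | 5 | 6
  I2 | 2 | 7 | 9 | 10   RAW R1: wait I1 write@6
  I3 | 11 | 12 | 14 | 15   struct: AddU busy until I2 writes@10
  I4 | 12 | 13 | 14 | 15
  I5 | 16 | 17 | 24 | 25   WAW R3: wait I4 write@15
  I6 | 26 | 27 | 30 | 31   WAW R3: wait I5 write@25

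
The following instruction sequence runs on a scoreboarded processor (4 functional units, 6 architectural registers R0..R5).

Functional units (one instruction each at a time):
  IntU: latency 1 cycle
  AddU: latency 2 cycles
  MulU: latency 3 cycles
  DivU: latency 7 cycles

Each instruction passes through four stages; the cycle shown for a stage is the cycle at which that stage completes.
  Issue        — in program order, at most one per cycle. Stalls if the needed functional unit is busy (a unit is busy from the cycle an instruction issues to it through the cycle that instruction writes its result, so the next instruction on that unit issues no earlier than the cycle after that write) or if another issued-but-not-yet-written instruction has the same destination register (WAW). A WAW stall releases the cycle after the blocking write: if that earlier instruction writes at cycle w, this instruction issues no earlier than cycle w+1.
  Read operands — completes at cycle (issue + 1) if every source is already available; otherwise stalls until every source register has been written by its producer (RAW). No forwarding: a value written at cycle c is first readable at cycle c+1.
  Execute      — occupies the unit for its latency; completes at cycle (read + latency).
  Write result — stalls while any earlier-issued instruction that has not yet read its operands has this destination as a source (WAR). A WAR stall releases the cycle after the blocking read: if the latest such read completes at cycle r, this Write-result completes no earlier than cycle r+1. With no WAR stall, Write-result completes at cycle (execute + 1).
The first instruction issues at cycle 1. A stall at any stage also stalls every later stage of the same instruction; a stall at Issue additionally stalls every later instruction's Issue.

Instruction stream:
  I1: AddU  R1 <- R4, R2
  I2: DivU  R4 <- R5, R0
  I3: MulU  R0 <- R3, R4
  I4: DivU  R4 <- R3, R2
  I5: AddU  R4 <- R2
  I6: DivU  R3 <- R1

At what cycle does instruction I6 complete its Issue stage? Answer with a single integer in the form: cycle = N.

cycle = 23

  I1 | 1 | 2 | 4 | 5
  I2 | 2 | 3 | 10 | 11
  I3 | 3 | 12 | 15 | 16   RAW R4: wait I2 write@11
  I4 | 12 | 13 | 20 | 21   struct: DivU busy until I2 writes@11
  I5 | 22 | 23 | 25 | 26   WAW R4: wait I4 write@21
  I6 | 23 | 24 | 31 | 32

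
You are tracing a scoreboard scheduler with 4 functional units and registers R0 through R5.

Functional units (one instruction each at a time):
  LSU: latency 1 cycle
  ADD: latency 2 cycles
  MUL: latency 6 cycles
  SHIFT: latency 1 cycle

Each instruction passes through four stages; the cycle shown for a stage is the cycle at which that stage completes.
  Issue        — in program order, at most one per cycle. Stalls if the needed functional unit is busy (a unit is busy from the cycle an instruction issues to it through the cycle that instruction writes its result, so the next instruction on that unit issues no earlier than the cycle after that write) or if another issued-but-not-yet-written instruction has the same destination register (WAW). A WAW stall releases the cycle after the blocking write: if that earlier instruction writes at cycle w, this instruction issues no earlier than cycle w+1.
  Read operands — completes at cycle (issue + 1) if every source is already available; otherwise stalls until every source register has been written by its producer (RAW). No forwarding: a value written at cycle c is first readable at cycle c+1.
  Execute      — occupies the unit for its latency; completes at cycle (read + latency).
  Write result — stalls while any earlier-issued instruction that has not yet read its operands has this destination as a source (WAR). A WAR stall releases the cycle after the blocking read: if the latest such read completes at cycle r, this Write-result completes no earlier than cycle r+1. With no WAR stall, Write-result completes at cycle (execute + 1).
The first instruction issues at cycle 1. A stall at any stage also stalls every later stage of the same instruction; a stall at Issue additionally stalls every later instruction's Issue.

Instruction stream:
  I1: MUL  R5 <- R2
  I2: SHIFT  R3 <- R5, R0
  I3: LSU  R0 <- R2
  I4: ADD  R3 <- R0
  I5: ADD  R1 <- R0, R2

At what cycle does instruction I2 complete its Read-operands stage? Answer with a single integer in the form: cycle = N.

cycle = 10

I1 -> (1, 2, 8, 9)
I2 -> (2, 10, 11, 12)  // RAW R5: wait I1 write@9
I3 -> (3, 4, 5, 11)  // WAR R0: wait I2 read@10
I4 -> (13, 14, 16, 17)  // WAW R3: wait I2 write@12
I5 -> (18, 19, 21, 22)  // struct: ADD busy until I4 writes@17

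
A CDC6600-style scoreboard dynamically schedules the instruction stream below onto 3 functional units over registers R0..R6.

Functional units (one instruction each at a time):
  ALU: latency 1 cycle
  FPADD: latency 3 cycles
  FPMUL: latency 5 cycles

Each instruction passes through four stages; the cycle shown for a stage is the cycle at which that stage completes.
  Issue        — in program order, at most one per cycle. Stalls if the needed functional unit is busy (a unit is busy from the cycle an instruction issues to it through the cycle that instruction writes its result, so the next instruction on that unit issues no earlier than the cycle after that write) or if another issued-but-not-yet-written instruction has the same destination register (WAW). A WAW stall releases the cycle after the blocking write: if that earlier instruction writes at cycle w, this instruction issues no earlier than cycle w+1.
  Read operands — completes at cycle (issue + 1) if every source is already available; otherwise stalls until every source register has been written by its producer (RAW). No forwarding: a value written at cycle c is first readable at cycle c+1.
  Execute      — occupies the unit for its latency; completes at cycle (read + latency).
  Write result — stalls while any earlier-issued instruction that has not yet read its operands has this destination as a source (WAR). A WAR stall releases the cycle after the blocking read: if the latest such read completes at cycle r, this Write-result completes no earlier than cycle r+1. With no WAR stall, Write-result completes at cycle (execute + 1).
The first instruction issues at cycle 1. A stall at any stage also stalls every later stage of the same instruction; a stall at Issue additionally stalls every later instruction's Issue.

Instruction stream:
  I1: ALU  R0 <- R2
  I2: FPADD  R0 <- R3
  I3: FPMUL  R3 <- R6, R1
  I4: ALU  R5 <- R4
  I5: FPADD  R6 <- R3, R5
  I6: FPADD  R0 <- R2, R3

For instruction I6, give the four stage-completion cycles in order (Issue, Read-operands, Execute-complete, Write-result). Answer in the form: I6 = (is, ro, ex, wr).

c1: I1 issues→ALU
c2: I1 reads
c3: I1 exec-done
c4: I1 writes R0
c5: I2 issues→FPADD
c6: I2 reads, I3 issues→FPMUL
c7: I3 reads, I4 issues→ALU
c8: I4 reads
c9: I2 exec-done, I4 exec-done
c10: I2 writes R0, I4 writes R5
c11: I5 issues→FPADD
c12: I3 exec-done
c13: I3 writes R3
c14: I5 reads
c17: I5 exec-done
c18: I5 writes R6
c19: I6 issues→FPADD
c20: I6 reads
c23: I6 exec-done
c24: I6 writes R0

I6 = (19, 20, 23, 24)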